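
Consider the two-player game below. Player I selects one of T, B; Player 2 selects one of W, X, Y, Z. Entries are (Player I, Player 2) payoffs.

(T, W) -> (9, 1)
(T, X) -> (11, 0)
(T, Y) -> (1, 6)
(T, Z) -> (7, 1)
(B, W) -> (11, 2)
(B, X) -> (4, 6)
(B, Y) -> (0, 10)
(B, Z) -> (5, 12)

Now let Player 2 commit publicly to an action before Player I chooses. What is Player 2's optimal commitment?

Player I best-responds to each possible Player 2 move:
- W: BR = B, leader payoff 2.
- X: BR = T, leader payoff 0.
- Y: BR = T, leader payoff 6.
- Z: BR = T, leader payoff 1.
Maximizing over 2, 0, 6, 1, Player 2 chooses Y. Subgame-perfect outcome: (T, Y) with payoffs (1, 6).

Y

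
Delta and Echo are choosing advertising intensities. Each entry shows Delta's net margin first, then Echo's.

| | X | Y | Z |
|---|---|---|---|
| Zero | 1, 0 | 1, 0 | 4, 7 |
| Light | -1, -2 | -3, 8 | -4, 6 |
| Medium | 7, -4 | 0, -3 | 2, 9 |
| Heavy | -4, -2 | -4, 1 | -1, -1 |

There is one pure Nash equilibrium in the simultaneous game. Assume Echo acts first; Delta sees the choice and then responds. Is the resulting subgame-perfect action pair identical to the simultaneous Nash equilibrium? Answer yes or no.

Backward induction with Echo moving first.
- X: BR = Medium, leader payoff -4.
- Y: BR = Zero, leader payoff 0.
- Z: BR = Zero, leader payoff 7.
Echo's induced payoffs are -4, 0, 7, so Echo commits to Z. Subgame-perfect outcome: (Zero, Z) with payoffs (4, 7).
For the simultaneous game, intersect best replies.
Delta's best replies: X→Medium; Y→Zero; Z→Zero.
Echo's best replies: Zero→Z; Light→Y; Medium→Z; Heavy→Y.
Only (Zero, Z) has each player best-responding; Nash payoffs (4, 7).
Sequential outcome (Zero, Z) coincides with the Nash profile (Zero, Z).

yes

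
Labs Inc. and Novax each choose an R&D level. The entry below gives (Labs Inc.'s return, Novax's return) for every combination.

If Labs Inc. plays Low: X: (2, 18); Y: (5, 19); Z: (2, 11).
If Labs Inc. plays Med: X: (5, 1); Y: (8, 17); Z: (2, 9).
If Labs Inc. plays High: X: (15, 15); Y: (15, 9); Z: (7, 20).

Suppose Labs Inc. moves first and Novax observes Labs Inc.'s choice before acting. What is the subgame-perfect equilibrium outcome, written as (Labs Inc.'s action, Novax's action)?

Work backward from Novax's decision.
- Low: Novax compares 18, 19, 11 and picks Y; Labs Inc. would get 5.
- Med: Novax compares 1, 17, 9 and picks Y; Labs Inc. would get 8.
- High: Novax compares 15, 9, 20 and picks Z; Labs Inc. would get 7.
Maximizing over 5, 8, 7, Labs Inc. chooses Med. Subgame-perfect outcome: (Med, Y) with payoffs (8, 17).

(Med, Y)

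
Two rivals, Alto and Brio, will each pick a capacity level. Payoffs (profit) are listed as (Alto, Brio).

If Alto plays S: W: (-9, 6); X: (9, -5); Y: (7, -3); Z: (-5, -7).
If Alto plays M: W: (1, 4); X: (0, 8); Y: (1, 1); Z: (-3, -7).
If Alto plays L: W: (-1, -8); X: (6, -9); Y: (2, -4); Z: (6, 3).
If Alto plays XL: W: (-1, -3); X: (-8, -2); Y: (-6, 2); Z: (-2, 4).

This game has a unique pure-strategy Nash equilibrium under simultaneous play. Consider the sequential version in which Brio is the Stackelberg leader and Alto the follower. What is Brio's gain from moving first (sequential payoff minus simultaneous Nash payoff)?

Solve by backward induction (Brio leads).
- W: BR = M, leader payoff 4.
- X: BR = S, leader payoff -5.
- Y: BR = S, leader payoff -3.
- Z: BR = L, leader payoff 3.
Among 4, -5, -3, 3, the best is 4 at W. Subgame-perfect outcome: (M, W) with payoffs (1, 4).
Now find the simultaneous Nash equilibrium.
Alto's best replies: W→M; X→S; Y→S; Z→L.
Brio's best replies: S→W; M→X; L→Z; XL→Z.
The unique mutual best reply is (L, Z), giving (6, 3).
Brio's commitment gain: 4 − 3 = 1.

1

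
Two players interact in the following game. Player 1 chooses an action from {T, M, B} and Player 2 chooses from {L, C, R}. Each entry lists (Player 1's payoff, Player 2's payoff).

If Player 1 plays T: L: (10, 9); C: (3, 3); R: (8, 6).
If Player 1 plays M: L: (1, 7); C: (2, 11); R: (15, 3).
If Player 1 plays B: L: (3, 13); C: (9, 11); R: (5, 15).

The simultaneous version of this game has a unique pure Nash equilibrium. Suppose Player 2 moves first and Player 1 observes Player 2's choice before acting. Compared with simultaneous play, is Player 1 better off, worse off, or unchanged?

worse off

Player 1 best-responds to each possible Player 2 move:
- L: BR = T, leader payoff 9.
- C: BR = B, leader payoff 11.
- R: BR = M, leader payoff 3.
Maximizing over 9, 11, 3, Player 2 chooses C. Subgame-perfect outcome: (B, C) with payoffs (9, 11).
Now find the simultaneous Nash equilibrium.
Player 1's best replies: L→T; C→B; R→M.
Player 2's best replies: T→L; M→C; B→R.
Only (T, L) has each player best-responding; Nash payoffs (10, 9).
Player 1 earns 9 sequentially versus 10 at the Nash outcome: worse off.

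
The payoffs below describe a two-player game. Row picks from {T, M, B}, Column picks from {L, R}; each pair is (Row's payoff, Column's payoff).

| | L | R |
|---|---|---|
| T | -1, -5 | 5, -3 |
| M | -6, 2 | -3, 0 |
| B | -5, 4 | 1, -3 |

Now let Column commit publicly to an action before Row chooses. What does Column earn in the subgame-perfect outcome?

-3

Row best-responds to each possible Column move:
- L: BR = T, leader payoff -5.
- R: BR = T, leader payoff -3.
Among -5, -3, the best is -3 at R. Subgame-perfect outcome: (T, R) with payoffs (5, -3).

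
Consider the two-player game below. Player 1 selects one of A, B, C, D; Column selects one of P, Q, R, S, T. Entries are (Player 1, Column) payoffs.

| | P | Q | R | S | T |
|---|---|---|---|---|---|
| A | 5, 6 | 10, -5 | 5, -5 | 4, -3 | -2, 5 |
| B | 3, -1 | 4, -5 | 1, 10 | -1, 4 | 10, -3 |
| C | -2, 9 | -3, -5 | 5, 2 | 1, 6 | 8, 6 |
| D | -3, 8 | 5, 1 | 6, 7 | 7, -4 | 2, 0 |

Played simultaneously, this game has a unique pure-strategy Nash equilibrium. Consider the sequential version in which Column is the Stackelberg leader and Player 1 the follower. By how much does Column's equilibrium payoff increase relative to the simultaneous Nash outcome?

Solve by backward induction (Column leads).
- P: Player 1 compares 5, 3, -2, -3 and picks A; Column would get 6.
- Q: Player 1 compares 10, 4, -3, 5 and picks A; Column would get -5.
- R: Player 1 compares 5, 1, 5, 6 and picks D; Column would get 7.
- S: Player 1 compares 4, -1, 1, 7 and picks D; Column would get -4.
- T: Player 1 compares -2, 10, 8, 2 and picks B; Column would get -3.
Column's induced payoffs are 6, -5, 7, -4, -3, so Column commits to R. Subgame-perfect outcome: (D, R) with payoffs (6, 7).
Under simultaneous play:
Player 1's best replies: P→A; Q→A; R→D; S→D; T→B.
Column's best replies: A→P; B→R; C→P; D→P.
The unique mutual best reply is (A, P), giving (5, 6).
Column's commitment gain: 7 − 6 = 1.

1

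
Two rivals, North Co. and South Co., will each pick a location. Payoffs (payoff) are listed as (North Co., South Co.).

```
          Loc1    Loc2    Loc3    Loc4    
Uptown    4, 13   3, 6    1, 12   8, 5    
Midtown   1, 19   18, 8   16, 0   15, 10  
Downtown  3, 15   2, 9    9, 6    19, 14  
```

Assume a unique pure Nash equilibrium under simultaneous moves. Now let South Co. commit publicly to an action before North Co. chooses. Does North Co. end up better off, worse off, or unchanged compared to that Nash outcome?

North Co. best-responds to each possible South Co. move:
- Loc1 → North Co. plays Uptown (best of 4, 1, 3); South Co. gets 13.
- Loc2 → North Co. plays Midtown (best of 3, 18, 2); South Co. gets 8.
- Loc3 → North Co. plays Midtown (best of 1, 16, 9); South Co. gets 0.
- Loc4 → North Co. plays Downtown (best of 8, 15, 19); South Co. gets 14.
Among 13, 8, 0, 14, the best is 14 at Loc4. Subgame-perfect outcome: (Downtown, Loc4) with payoffs (19, 14).
For the simultaneous game, intersect best replies.
North Co.'s best replies: Loc1→Uptown; Loc2→Midtown; Loc3→Midtown; Loc4→Downtown.
South Co.'s best replies: Uptown→Loc1; Midtown→Loc1; Downtown→Loc1.
Only (Uptown, Loc1) has each player best-responding; Nash payoffs (4, 13).
North Co. earns 19 sequentially versus 4 at the Nash outcome: better off.

better off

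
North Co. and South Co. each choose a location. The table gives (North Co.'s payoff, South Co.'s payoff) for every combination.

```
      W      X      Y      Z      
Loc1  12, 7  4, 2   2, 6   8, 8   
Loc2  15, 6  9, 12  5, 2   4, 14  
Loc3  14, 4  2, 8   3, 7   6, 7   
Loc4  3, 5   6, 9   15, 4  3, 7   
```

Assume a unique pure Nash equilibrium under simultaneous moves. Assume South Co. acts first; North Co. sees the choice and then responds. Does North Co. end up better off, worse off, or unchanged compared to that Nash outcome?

better off

Solve by backward induction (South Co. leads).
- W: North Co. compares 12, 15, 14, 3 and picks Loc2; South Co. would get 6.
- X: North Co. compares 4, 9, 2, 6 and picks Loc2; South Co. would get 12.
- Y: North Co. compares 2, 5, 3, 15 and picks Loc4; South Co. would get 4.
- Z: North Co. compares 8, 4, 6, 3 and picks Loc1; South Co. would get 8.
Among 6, 12, 4, 8, the best is 12 at X. Subgame-perfect outcome: (Loc2, X) with payoffs (9, 12).
For the simultaneous game, intersect best replies.
North Co.'s best replies: W→Loc2; X→Loc2; Y→Loc4; Z→Loc1.
South Co.'s best replies: Loc1→Z; Loc2→Z; Loc3→X; Loc4→X.
Only (Loc1, Z) has each player best-responding; Nash payoffs (8, 8).
North Co. earns 9 sequentially versus 8 at the Nash outcome: better off.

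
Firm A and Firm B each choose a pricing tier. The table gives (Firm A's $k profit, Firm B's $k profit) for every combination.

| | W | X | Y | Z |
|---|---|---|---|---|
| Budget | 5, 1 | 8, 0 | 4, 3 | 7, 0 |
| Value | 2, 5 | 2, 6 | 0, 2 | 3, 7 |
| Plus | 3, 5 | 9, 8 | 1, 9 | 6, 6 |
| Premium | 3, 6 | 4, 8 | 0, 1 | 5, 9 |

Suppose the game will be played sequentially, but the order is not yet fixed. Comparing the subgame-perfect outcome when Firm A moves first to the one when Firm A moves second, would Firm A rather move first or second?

If Firm A leads: Firm B's best replies are Budget→Y, Value→Z, Plus→Y, Premium→Z; Firm A's induced payoffs 4, 3, 1, 5; outcome (Premium, Z), payoffs (5, 9).
If Firm B leads: Firm A's best replies are W→Budget, X→Plus, Y→Budget, Z→Budget; Firm B's induced payoffs 1, 8, 3, 0; outcome (Plus, X), payoffs (9, 8).
Firm A gets 5 moving first and 9 moving second, so Firm A prefers to move second.

second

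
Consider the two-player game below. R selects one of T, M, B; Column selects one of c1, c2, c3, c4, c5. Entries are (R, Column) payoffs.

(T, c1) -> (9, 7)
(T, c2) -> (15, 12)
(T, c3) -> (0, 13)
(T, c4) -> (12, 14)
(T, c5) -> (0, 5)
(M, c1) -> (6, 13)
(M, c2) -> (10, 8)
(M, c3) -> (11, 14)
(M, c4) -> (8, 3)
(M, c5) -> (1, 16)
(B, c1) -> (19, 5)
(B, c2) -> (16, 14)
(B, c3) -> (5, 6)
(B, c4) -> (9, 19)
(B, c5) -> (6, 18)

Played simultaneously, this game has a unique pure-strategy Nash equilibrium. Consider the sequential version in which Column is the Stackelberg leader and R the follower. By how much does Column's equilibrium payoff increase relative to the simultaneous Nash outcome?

4

R best-responds to each possible Column move:
- c1 → R plays B (best of 9, 6, 19); Column gets 5.
- c2 → R plays B (best of 15, 10, 16); Column gets 14.
- c3 → R plays M (best of 0, 11, 5); Column gets 14.
- c4 → R plays T (best of 12, 8, 9); Column gets 14.
- c5 → R plays B (best of 0, 1, 6); Column gets 18.
Maximizing over 5, 14, 14, 14, 18, Column chooses c5. Subgame-perfect outcome: (B, c5) with payoffs (6, 18).
Under simultaneous play:
R's best replies: c1→B; c2→B; c3→M; c4→T; c5→B.
Column's best replies: T→c4; M→c5; B→c4.
The unique mutual best reply is (T, c4), giving (12, 14).
Column's commitment gain: 18 − 14 = 4.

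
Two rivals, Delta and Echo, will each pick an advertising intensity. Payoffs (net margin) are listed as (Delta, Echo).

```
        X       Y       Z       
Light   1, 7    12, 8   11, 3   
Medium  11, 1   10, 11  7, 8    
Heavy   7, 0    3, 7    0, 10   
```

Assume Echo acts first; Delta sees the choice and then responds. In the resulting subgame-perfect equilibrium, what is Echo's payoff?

Solve by backward induction (Echo leads).
- X: Delta compares 1, 11, 7 and picks Medium; Echo would get 1.
- Y: Delta compares 12, 10, 3 and picks Light; Echo would get 8.
- Z: Delta compares 11, 7, 0 and picks Light; Echo would get 3.
Echo's induced payoffs are 1, 8, 3, so Echo commits to Y. Subgame-perfect outcome: (Light, Y) with payoffs (12, 8).

8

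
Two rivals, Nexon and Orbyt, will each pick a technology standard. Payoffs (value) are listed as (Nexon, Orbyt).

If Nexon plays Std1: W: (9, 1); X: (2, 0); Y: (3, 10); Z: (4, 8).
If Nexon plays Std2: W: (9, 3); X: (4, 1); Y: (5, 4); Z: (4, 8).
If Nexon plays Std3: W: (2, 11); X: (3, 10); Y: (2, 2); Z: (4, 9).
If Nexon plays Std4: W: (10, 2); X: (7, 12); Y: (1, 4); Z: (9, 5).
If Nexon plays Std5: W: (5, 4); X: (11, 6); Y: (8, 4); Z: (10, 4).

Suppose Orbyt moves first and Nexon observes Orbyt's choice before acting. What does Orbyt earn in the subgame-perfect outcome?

Backward induction with Orbyt moving first.
- W: BR = Std4, leader payoff 2.
- X: BR = Std5, leader payoff 6.
- Y: BR = Std5, leader payoff 4.
- Z: BR = Std5, leader payoff 4.
Orbyt's induced payoffs are 2, 6, 4, 4, so Orbyt commits to X. Subgame-perfect outcome: (Std5, X) with payoffs (11, 6).

6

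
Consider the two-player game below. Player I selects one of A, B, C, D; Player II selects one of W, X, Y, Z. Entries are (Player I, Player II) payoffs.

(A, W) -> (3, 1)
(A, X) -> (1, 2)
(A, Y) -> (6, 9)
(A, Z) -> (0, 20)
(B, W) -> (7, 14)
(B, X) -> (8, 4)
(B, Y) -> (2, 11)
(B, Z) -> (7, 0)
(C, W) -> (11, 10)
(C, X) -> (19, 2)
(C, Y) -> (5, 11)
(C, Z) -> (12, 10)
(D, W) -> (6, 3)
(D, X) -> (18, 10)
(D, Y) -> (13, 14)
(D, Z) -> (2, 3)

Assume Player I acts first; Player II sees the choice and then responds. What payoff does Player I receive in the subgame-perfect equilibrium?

Solve by backward induction (Player I leads).
- A → Player II plays Z (best of 1, 2, 9, 20); Player I gets 0.
- B → Player II plays W (best of 14, 4, 11, 0); Player I gets 7.
- C → Player II plays Y (best of 10, 2, 11, 10); Player I gets 5.
- D → Player II plays Y (best of 3, 10, 14, 3); Player I gets 13.
Maximizing over 0, 7, 5, 13, Player I chooses D. Subgame-perfect outcome: (D, Y) with payoffs (13, 14).

13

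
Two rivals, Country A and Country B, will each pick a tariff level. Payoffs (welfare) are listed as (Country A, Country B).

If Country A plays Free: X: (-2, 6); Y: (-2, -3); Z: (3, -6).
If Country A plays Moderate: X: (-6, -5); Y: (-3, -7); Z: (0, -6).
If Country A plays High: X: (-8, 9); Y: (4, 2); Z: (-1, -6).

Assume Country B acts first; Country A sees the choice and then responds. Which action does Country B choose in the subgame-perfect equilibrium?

Work backward from Country A's decision.
- X: Country A compares -2, -6, -8 and picks Free; Country B would get 6.
- Y: Country A compares -2, -3, 4 and picks High; Country B would get 2.
- Z: Country A compares 3, 0, -1 and picks Free; Country B would get -6.
Maximizing over 6, 2, -6, Country B chooses X. Subgame-perfect outcome: (Free, X) with payoffs (-2, 6).

X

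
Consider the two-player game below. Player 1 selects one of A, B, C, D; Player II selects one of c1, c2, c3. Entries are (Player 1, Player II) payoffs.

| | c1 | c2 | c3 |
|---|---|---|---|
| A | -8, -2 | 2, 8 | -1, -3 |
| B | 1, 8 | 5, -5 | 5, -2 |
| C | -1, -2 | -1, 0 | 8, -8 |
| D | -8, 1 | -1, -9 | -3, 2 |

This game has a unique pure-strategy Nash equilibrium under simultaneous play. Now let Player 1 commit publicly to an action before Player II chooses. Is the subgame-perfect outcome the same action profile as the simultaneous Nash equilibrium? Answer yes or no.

Player II best-responds to each possible Player 1 move:
- A → Player II plays c2 (best of -2, 8, -3); Player 1 gets 2.
- B → Player II plays c1 (best of 8, -5, -2); Player 1 gets 1.
- C → Player II plays c2 (best of -2, 0, -8); Player 1 gets -1.
- D → Player II plays c3 (best of 1, -9, 2); Player 1 gets -3.
Maximizing over 2, 1, -1, -3, Player 1 chooses A. Subgame-perfect outcome: (A, c2) with payoffs (2, 8).
Under simultaneous play:
Player 1's best replies: c1→B; c2→B; c3→C.
Player II's best replies: A→c2; B→c1; C→c2; D→c3.
Only (B, c1) has each player best-responding; Nash payoffs (1, 8).
Sequential outcome (A, c2) differs from the Nash profile (B, c1).

no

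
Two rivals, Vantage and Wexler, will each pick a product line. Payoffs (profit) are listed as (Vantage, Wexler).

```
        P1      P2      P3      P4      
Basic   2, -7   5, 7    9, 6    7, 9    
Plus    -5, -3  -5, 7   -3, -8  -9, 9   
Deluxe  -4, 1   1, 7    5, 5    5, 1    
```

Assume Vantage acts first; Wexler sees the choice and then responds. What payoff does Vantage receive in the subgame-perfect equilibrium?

Work backward from Wexler's decision.
- Basic: BR = P4, leader payoff 7.
- Plus: BR = P4, leader payoff -9.
- Deluxe: BR = P2, leader payoff 1.
Maximizing over 7, -9, 1, Vantage chooses Basic. Subgame-perfect outcome: (Basic, P4) with payoffs (7, 9).

7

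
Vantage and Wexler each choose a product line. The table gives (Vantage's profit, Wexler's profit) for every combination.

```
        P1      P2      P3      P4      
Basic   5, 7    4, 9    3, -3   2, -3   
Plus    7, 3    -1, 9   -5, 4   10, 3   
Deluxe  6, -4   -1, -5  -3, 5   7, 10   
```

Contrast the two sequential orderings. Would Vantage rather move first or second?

If Vantage leads: Wexler's best replies are Basic→P2, Plus→P2, Deluxe→P4; Vantage's induced payoffs 4, -1, 7; outcome (Deluxe, P4), payoffs (7, 10).
If Wexler leads: Vantage's best replies are P1→Plus, P2→Basic, P3→Basic, P4→Plus; Wexler's induced payoffs 3, 9, -3, 3; outcome (Basic, P2), payoffs (4, 9).
Vantage gets 7 moving first and 4 moving second, so Vantage prefers to move first.

first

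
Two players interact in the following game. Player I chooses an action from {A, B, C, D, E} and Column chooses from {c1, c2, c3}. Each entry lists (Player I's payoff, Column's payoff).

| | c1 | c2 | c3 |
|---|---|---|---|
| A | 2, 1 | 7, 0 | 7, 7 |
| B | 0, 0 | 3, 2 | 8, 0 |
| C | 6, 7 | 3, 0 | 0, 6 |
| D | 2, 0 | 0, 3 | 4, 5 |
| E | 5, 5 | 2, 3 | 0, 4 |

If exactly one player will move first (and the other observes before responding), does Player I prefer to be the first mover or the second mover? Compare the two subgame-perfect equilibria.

If Player I leads: Column's best replies are A→c3, B→c2, C→c1, D→c3, E→c1; Player I's induced payoffs 7, 3, 6, 4, 5; outcome (A, c3), payoffs (7, 7).
If Column leads: Player I's best replies are c1→C, c2→A, c3→B; Column's induced payoffs 7, 0, 0; outcome (C, c1), payoffs (6, 7).
Player I gets 7 moving first and 6 moving second, so Player I prefers to move first.

first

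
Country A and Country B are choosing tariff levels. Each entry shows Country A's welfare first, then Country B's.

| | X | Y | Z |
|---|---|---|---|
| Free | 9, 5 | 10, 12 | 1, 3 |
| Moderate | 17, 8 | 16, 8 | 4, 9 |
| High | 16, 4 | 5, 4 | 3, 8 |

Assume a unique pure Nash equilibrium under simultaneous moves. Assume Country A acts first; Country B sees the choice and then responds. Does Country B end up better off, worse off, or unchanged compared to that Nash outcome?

better off

Solve by backward induction (Country A leads).
- Free → Country B plays Y (best of 5, 12, 3); Country A gets 10.
- Moderate → Country B plays Z (best of 8, 8, 9); Country A gets 4.
- High → Country B plays Z (best of 4, 4, 8); Country A gets 3.
Maximizing over 10, 4, 3, Country A chooses Free. Subgame-perfect outcome: (Free, Y) with payoffs (10, 12).
For the simultaneous game, intersect best replies.
Country A's best replies: X→Moderate; Y→Moderate; Z→Moderate.
Country B's best replies: Free→Y; Moderate→Z; High→Z.
The unique mutual best reply is (Moderate, Z), giving (4, 9).
Country B earns 12 sequentially versus 9 at the Nash outcome: better off.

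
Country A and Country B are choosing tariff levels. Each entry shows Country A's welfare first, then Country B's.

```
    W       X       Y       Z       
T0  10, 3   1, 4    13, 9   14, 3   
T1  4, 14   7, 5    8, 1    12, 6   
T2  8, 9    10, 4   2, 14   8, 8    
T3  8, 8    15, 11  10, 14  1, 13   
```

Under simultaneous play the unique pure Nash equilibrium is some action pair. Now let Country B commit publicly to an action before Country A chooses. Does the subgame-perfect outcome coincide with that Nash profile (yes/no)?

no

Solve by backward induction (Country B leads).
- W: Country A compares 10, 4, 8, 8 and picks T0; Country B would get 3.
- X: Country A compares 1, 7, 10, 15 and picks T3; Country B would get 11.
- Y: Country A compares 13, 8, 2, 10 and picks T0; Country B would get 9.
- Z: Country A compares 14, 12, 8, 1 and picks T0; Country B would get 3.
Among 3, 11, 9, 3, the best is 11 at X. Subgame-perfect outcome: (T3, X) with payoffs (15, 11).
Now find the simultaneous Nash equilibrium.
Country A's best replies: W→T0; X→T3; Y→T0; Z→T0.
Country B's best replies: T0→Y; T1→W; T2→Y; T3→Y.
Only (T0, Y) has each player best-responding; Nash payoffs (13, 9).
Sequential outcome (T3, X) differs from the Nash profile (T0, Y).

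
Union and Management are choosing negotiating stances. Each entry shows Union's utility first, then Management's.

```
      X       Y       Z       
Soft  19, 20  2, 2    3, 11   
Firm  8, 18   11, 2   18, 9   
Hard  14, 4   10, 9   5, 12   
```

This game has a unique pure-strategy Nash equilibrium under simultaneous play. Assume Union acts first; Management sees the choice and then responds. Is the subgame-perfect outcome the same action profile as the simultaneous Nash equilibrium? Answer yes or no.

Management best-responds to each possible Union move:
- Soft: BR = X, leader payoff 19.
- Firm: BR = X, leader payoff 8.
- Hard: BR = Z, leader payoff 5.
Among 19, 8, 5, the best is 19 at Soft. Subgame-perfect outcome: (Soft, X) with payoffs (19, 20).
Under simultaneous play:
Union's best replies: X→Soft; Y→Firm; Z→Firm.
Management's best replies: Soft→X; Firm→X; Hard→Z.
Only (Soft, X) has each player best-responding; Nash payoffs (19, 20).
Sequential outcome (Soft, X) coincides with the Nash profile (Soft, X).

yes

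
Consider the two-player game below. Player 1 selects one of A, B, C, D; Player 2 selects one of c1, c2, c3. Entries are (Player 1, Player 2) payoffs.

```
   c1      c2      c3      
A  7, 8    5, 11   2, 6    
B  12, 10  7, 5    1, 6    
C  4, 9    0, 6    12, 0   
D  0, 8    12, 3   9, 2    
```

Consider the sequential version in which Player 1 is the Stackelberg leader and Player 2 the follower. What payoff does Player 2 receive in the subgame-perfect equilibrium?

10

Player 2 best-responds to each possible Player 1 move:
- A → Player 2 plays c2 (best of 8, 11, 6); Player 1 gets 5.
- B → Player 2 plays c1 (best of 10, 5, 6); Player 1 gets 12.
- C → Player 2 plays c1 (best of 9, 6, 0); Player 1 gets 4.
- D → Player 2 plays c1 (best of 8, 3, 2); Player 1 gets 0.
Player 1's induced payoffs are 5, 12, 4, 0, so Player 1 commits to B. Subgame-perfect outcome: (B, c1) with payoffs (12, 10).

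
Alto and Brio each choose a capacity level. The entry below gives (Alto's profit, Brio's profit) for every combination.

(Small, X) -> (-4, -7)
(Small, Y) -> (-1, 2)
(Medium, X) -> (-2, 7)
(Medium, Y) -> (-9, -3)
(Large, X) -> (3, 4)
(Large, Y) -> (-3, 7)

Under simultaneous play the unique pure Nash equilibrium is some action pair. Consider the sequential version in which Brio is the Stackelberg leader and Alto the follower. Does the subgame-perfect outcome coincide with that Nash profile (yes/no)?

no

Work backward from Alto's decision.
- X: BR = Large, leader payoff 4.
- Y: BR = Small, leader payoff 2.
Brio's induced payoffs are 4, 2, so Brio commits to X. Subgame-perfect outcome: (Large, X) with payoffs (3, 4).
For the simultaneous game, intersect best replies.
Alto's best replies: X→Large; Y→Small.
Brio's best replies: Small→Y; Medium→X; Large→Y.
The unique mutual best reply is (Small, Y), giving (-1, 2).
Sequential outcome (Large, X) differs from the Nash profile (Small, Y).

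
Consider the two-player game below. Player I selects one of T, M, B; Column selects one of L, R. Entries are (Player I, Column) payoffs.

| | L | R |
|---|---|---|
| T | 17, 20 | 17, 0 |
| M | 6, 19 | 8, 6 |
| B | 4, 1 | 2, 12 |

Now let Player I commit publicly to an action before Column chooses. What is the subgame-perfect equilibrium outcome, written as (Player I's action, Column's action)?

Work backward from Column's decision.
- T: BR = L, leader payoff 17.
- M: BR = L, leader payoff 6.
- B: BR = R, leader payoff 2.
Player I's induced payoffs are 17, 6, 2, so Player I commits to T. Subgame-perfect outcome: (T, L) with payoffs (17, 20).

(T, L)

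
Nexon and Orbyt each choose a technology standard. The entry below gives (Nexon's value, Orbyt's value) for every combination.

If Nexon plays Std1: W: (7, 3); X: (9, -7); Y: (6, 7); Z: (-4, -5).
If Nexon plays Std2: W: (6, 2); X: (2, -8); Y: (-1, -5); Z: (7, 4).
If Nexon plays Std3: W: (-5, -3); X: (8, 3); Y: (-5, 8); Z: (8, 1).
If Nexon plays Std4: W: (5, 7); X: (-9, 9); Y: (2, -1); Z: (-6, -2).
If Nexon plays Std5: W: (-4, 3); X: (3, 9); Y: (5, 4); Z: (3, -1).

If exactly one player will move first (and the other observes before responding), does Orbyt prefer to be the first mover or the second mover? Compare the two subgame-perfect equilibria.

If Nexon leads: Orbyt's best replies are Std1→Y, Std2→Z, Std3→Y, Std4→X, Std5→X; Nexon's induced payoffs 6, 7, -5, -9, 3; outcome (Std2, Z), payoffs (7, 4).
If Orbyt leads: Nexon's best replies are W→Std1, X→Std1, Y→Std1, Z→Std3; Orbyt's induced payoffs 3, -7, 7, 1; outcome (Std1, Y), payoffs (6, 7).
Orbyt gets 7 moving first and 4 moving second, so Orbyt prefers to move first.

first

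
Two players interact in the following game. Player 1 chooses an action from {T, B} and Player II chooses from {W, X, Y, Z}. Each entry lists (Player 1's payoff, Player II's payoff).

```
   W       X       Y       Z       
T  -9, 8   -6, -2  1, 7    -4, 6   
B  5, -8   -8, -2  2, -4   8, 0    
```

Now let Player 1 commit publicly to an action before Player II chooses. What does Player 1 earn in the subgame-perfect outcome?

8

Player II best-responds to each possible Player 1 move:
- T: BR = W, leader payoff -9.
- B: BR = Z, leader payoff 8.
Among -9, 8, the best is 8 at B. Subgame-perfect outcome: (B, Z) with payoffs (8, 0).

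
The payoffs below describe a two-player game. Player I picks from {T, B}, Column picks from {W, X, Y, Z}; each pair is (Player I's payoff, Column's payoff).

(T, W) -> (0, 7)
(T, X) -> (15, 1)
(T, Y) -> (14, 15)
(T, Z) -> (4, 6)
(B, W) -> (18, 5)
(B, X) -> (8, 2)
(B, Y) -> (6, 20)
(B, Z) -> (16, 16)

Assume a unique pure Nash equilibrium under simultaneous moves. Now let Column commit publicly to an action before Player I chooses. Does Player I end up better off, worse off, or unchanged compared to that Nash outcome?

Solve by backward induction (Column leads).
- W: BR = B, leader payoff 5.
- X: BR = T, leader payoff 1.
- Y: BR = T, leader payoff 15.
- Z: BR = B, leader payoff 16.
Among 5, 1, 15, 16, the best is 16 at Z. Subgame-perfect outcome: (B, Z) with payoffs (16, 16).
Now find the simultaneous Nash equilibrium.
Player I's best replies: W→B; X→T; Y→T; Z→B.
Column's best replies: T→Y; B→Y.
The unique mutual best reply is (T, Y), giving (14, 15).
Player I earns 16 sequentially versus 14 at the Nash outcome: better off.

better off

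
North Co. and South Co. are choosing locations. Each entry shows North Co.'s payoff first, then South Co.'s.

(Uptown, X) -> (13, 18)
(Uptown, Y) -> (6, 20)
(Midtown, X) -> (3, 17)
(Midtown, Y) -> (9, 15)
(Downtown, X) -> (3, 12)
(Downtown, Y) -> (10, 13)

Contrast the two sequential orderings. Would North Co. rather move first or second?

If North Co. leads: South Co.'s best replies are Uptown→Y, Midtown→X, Downtown→Y; North Co.'s induced payoffs 6, 3, 10; outcome (Downtown, Y), payoffs (10, 13).
If South Co. leads: North Co.'s best replies are X→Uptown, Y→Downtown; South Co.'s induced payoffs 18, 13; outcome (Uptown, X), payoffs (13, 18).
North Co. gets 10 moving first and 13 moving second, so North Co. prefers to move second.

second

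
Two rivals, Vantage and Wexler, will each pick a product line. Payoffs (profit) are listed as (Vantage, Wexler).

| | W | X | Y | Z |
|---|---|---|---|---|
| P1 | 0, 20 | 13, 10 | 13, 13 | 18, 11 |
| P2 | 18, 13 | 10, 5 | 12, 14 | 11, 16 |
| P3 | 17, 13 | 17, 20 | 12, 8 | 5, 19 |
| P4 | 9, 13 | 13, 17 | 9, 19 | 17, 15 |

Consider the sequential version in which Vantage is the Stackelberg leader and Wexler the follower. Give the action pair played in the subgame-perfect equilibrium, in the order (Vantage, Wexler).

Work backward from Wexler's decision.
- P1 → Wexler plays W (best of 20, 10, 13, 11); Vantage gets 0.
- P2 → Wexler plays Z (best of 13, 5, 14, 16); Vantage gets 11.
- P3 → Wexler plays X (best of 13, 20, 8, 19); Vantage gets 17.
- P4 → Wexler plays Y (best of 13, 17, 19, 15); Vantage gets 9.
Among 0, 11, 17, 9, the best is 17 at P3. Subgame-perfect outcome: (P3, X) with payoffs (17, 20).

(P3, X)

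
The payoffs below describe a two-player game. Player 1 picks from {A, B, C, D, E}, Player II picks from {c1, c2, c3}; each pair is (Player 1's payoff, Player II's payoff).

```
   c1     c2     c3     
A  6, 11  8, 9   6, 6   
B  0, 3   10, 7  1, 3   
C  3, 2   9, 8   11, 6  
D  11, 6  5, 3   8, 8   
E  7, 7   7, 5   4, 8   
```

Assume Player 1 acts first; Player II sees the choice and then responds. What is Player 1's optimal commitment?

Player II best-responds to each possible Player 1 move:
- A: Player II compares 11, 9, 6 and picks c1; Player 1 would get 6.
- B: Player II compares 3, 7, 3 and picks c2; Player 1 would get 10.
- C: Player II compares 2, 8, 6 and picks c2; Player 1 would get 9.
- D: Player II compares 6, 3, 8 and picks c3; Player 1 would get 8.
- E: Player II compares 7, 5, 8 and picks c3; Player 1 would get 4.
Among 6, 10, 9, 8, 4, the best is 10 at B. Subgame-perfect outcome: (B, c2) with payoffs (10, 7).

B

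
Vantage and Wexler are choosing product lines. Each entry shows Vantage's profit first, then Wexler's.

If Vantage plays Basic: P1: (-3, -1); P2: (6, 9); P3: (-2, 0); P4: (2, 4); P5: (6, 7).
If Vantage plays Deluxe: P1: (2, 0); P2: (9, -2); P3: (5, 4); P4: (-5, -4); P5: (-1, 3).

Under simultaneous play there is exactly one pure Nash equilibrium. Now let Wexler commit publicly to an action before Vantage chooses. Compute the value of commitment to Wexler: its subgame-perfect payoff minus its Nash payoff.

3

Solve by backward induction (Wexler leads).
- P1: BR = Deluxe, leader payoff 0.
- P2: BR = Deluxe, leader payoff -2.
- P3: BR = Deluxe, leader payoff 4.
- P4: BR = Basic, leader payoff 4.
- P5: BR = Basic, leader payoff 7.
Wexler's induced payoffs are 0, -2, 4, 4, 7, so Wexler commits to P5. Subgame-perfect outcome: (Basic, P5) with payoffs (6, 7).
For the simultaneous game, intersect best replies.
Vantage's best replies: P1→Deluxe; P2→Deluxe; P3→Deluxe; P4→Basic; P5→Basic.
Wexler's best replies: Basic→P2; Deluxe→P3.
The unique mutual best reply is (Deluxe, P3), giving (5, 4).
Wexler's commitment gain: 7 − 4 = 3.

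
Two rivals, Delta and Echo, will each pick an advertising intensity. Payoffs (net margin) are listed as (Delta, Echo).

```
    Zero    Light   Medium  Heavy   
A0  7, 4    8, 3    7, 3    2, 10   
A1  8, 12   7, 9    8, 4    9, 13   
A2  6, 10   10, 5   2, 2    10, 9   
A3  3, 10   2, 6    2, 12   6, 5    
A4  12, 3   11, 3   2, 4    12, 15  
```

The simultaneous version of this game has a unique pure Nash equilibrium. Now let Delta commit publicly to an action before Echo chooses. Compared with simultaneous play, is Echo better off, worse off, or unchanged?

unchanged

Echo best-responds to each possible Delta move:
- A0: BR = Heavy, leader payoff 2.
- A1: BR = Heavy, leader payoff 9.
- A2: BR = Zero, leader payoff 6.
- A3: BR = Medium, leader payoff 2.
- A4: BR = Heavy, leader payoff 12.
Among 2, 9, 6, 2, 12, the best is 12 at A4. Subgame-perfect outcome: (A4, Heavy) with payoffs (12, 15).
Now find the simultaneous Nash equilibrium.
Delta's best replies: Zero→A4; Light→A4; Medium→A1; Heavy→A4.
Echo's best replies: A0→Heavy; A1→Heavy; A2→Zero; A3→Medium; A4→Heavy.
Only (A4, Heavy) has each player best-responding; Nash payoffs (12, 15).
Echo earns 15 sequentially versus 15 at the Nash outcome: unchanged.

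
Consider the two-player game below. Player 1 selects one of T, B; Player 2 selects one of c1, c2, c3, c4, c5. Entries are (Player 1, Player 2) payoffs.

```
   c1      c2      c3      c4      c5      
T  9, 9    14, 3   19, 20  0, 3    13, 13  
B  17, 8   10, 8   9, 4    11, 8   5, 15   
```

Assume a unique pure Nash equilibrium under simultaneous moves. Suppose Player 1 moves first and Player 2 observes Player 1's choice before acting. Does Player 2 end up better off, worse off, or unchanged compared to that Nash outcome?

unchanged

Solve by backward induction (Player 1 leads).
- T: Player 2 compares 9, 3, 20, 3, 13 and picks c3; Player 1 would get 19.
- B: Player 2 compares 8, 8, 4, 8, 15 and picks c5; Player 1 would get 5.
Maximizing over 19, 5, Player 1 chooses T. Subgame-perfect outcome: (T, c3) with payoffs (19, 20).
Now find the simultaneous Nash equilibrium.
Player 1's best replies: c1→B; c2→T; c3→T; c4→B; c5→T.
Player 2's best replies: T→c3; B→c5.
Only (T, c3) has each player best-responding; Nash payoffs (19, 20).
Player 2 earns 20 sequentially versus 20 at the Nash outcome: unchanged.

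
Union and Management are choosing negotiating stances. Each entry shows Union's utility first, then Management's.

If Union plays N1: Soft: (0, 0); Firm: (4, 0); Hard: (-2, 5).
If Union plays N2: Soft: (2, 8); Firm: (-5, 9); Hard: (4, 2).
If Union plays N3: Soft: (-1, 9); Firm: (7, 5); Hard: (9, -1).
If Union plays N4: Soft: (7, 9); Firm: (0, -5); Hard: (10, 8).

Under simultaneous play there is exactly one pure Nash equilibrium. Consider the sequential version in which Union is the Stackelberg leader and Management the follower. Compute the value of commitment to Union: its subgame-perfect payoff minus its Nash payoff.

Backward induction with Union moving first.
- N1 → Management plays Hard (best of 0, 0, 5); Union gets -2.
- N2 → Management plays Firm (best of 8, 9, 2); Union gets -5.
- N3 → Management plays Soft (best of 9, 5, -1); Union gets -1.
- N4 → Management plays Soft (best of 9, -5, 8); Union gets 7.
Union's induced payoffs are -2, -5, -1, 7, so Union commits to N4. Subgame-perfect outcome: (N4, Soft) with payoffs (7, 9).
For the simultaneous game, intersect best replies.
Union's best replies: Soft→N4; Firm→N3; Hard→N4.
Management's best replies: N1→Hard; N2→Firm; N3→Soft; N4→Soft.
Only (N4, Soft) has each player best-responding; Nash payoffs (7, 9).
Union's commitment gain: 7 − 7 = 0.

0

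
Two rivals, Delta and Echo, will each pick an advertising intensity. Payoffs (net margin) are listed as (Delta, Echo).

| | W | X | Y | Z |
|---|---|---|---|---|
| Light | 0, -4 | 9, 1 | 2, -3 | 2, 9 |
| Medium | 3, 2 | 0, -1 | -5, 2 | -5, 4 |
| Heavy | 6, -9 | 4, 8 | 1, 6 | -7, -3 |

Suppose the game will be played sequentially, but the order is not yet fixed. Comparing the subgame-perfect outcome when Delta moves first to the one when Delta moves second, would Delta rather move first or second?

first

If Delta leads: Echo's best replies are Light→Z, Medium→Z, Heavy→X; Delta's induced payoffs 2, -5, 4; outcome (Heavy, X), payoffs (4, 8).
If Echo leads: Delta's best replies are W→Heavy, X→Light, Y→Light, Z→Light; Echo's induced payoffs -9, 1, -3, 9; outcome (Light, Z), payoffs (2, 9).
Delta gets 4 moving first and 2 moving second, so Delta prefers to move first.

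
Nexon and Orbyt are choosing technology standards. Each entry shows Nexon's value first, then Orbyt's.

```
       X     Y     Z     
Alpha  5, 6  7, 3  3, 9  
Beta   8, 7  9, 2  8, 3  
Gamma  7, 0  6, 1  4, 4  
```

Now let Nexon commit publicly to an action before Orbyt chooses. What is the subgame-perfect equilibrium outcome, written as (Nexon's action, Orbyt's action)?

(Beta, X)

Backward induction with Nexon moving first.
- Alpha: Orbyt compares 6, 3, 9 and picks Z; Nexon would get 3.
- Beta: Orbyt compares 7, 2, 3 and picks X; Nexon would get 8.
- Gamma: Orbyt compares 0, 1, 4 and picks Z; Nexon would get 4.
Nexon's induced payoffs are 3, 8, 4, so Nexon commits to Beta. Subgame-perfect outcome: (Beta, X) with payoffs (8, 7).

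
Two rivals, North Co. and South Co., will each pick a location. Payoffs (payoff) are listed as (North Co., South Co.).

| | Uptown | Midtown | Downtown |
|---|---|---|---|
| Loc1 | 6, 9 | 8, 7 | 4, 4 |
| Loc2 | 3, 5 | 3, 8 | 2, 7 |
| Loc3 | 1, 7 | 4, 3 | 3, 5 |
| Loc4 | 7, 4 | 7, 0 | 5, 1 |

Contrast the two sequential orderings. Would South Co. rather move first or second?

If North Co. leads: South Co.'s best replies are Loc1→Uptown, Loc2→Midtown, Loc3→Uptown, Loc4→Uptown; North Co.'s induced payoffs 6, 3, 1, 7; outcome (Loc4, Uptown), payoffs (7, 4).
If South Co. leads: North Co.'s best replies are Uptown→Loc4, Midtown→Loc1, Downtown→Loc4; South Co.'s induced payoffs 4, 7, 1; outcome (Loc1, Midtown), payoffs (8, 7).
South Co. gets 7 moving first and 4 moving second, so South Co. prefers to move first.

first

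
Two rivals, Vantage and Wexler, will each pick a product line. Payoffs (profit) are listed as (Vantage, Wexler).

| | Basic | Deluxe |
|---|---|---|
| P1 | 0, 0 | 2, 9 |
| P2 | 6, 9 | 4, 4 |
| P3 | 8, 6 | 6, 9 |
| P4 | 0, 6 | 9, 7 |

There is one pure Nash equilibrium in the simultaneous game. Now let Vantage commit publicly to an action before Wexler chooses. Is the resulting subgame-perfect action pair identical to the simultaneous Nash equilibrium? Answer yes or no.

yes

Wexler best-responds to each possible Vantage move:
- P1: Wexler compares 0, 9 and picks Deluxe; Vantage would get 2.
- P2: Wexler compares 9, 4 and picks Basic; Vantage would get 6.
- P3: Wexler compares 6, 9 and picks Deluxe; Vantage would get 6.
- P4: Wexler compares 6, 7 and picks Deluxe; Vantage would get 9.
Maximizing over 2, 6, 6, 9, Vantage chooses P4. Subgame-perfect outcome: (P4, Deluxe) with payoffs (9, 7).
Under simultaneous play:
Vantage's best replies: Basic→P3; Deluxe→P4.
Wexler's best replies: P1→Deluxe; P2→Basic; P3→Deluxe; P4→Deluxe.
Only (P4, Deluxe) has each player best-responding; Nash payoffs (9, 7).
Sequential outcome (P4, Deluxe) coincides with the Nash profile (P4, Deluxe).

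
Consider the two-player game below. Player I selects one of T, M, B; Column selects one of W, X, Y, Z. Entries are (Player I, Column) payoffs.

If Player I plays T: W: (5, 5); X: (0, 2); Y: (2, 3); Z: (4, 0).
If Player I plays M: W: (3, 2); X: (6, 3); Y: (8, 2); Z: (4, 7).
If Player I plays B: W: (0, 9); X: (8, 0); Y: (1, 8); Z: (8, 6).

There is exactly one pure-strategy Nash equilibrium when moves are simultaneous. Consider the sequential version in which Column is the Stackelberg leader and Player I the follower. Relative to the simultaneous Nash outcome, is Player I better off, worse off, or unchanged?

Work backward from Player I's decision.
- W → Player I plays T (best of 5, 3, 0); Column gets 5.
- X → Player I plays B (best of 0, 6, 8); Column gets 0.
- Y → Player I plays M (best of 2, 8, 1); Column gets 2.
- Z → Player I plays B (best of 4, 4, 8); Column gets 6.
Maximizing over 5, 0, 2, 6, Column chooses Z. Subgame-perfect outcome: (B, Z) with payoffs (8, 6).
Under simultaneous play:
Player I's best replies: W→T; X→B; Y→M; Z→B.
Column's best replies: T→W; M→Z; B→W.
Only (T, W) has each player best-responding; Nash payoffs (5, 5).
Player I earns 8 sequentially versus 5 at the Nash outcome: better off.

better off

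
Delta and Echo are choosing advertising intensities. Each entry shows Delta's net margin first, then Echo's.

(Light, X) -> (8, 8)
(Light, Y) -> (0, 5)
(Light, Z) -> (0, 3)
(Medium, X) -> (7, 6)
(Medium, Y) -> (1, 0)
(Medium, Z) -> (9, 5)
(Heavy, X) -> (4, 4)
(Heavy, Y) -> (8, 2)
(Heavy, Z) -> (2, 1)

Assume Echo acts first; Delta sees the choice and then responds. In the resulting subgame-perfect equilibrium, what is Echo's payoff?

Delta best-responds to each possible Echo move:
- X: Delta compares 8, 7, 4 and picks Light; Echo would get 8.
- Y: Delta compares 0, 1, 8 and picks Heavy; Echo would get 2.
- Z: Delta compares 0, 9, 2 and picks Medium; Echo would get 5.
Among 8, 2, 5, the best is 8 at X. Subgame-perfect outcome: (Light, X) with payoffs (8, 8).

8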